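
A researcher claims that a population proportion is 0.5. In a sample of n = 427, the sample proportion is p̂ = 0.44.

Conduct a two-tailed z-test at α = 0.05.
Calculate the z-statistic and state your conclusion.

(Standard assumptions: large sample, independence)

H₀: p = 0.5, H₁: p ≠ 0.5
Standard error: SE = √(p₀(1-p₀)/n) = √(0.5×0.5/427) = 0.024197
z-statistic: z = (p̂ - p₀)/SE = (0.44 - 0.5)/0.024197 = -2.4796
Critical value: z_0.025 = ±1.960
p-value = 0.0132
Decision: reject H₀ at α = 0.05

Answer: z = -2.4796, reject H₀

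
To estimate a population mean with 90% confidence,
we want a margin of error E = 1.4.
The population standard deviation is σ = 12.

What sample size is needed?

z_0.05 = 1.645
n = (z×σ/E)² = (1.645×12/1.4)²
n = 198.8100
Round up: n = 199

Answer: n = 199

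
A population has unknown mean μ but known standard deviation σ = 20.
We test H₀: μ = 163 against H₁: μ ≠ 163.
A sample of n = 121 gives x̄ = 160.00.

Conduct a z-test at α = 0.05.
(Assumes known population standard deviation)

Standard error: SE = σ/√n = 20/√121 = 1.8182
z-statistic: z = (x̄ - μ₀)/SE = (160.00 - 163)/1.8182 = -1.6500
Critical value: ±1.960
p-value = 0.0989
Decision: fail to reject H₀

Answer: z = -1.6500, fail to reject H₀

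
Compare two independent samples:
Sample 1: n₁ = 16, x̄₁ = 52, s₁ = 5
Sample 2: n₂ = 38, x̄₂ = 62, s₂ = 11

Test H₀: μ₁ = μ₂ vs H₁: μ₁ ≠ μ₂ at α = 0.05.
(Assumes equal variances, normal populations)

Answer: t = -3.4737, reject H₀

Derivation:
Pooled variance: s²_p = [15×5² + 37×11²]/(52) = 93.3077
s_p = 9.6596
SE = s_p×√(1/n₁ + 1/n₂) = 9.6596×√(1/16 + 1/38) = 2.8788
t = (x̄₁ - x̄₂)/SE = (52 - 62)/2.8788 = -3.4737
df = 52, t-critical = ±2.007
Decision: reject H₀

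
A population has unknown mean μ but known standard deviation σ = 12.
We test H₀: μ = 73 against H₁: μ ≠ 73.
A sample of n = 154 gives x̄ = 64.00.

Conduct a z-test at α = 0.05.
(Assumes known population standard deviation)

Answer: z = -9.3071, reject H₀

Derivation:
Standard error: SE = σ/√n = 12/√154 = 0.9670
z-statistic: z = (x̄ - μ₀)/SE = (64.00 - 73)/0.9670 = -9.3071
Critical value: ±1.960
p-value < 0.0001
Decision: reject H₀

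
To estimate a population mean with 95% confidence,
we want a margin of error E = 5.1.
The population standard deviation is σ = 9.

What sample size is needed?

z_0.025 = 1.960
n = (z×σ/E)² = (1.960×9/5.1)²
n = 11.9635
Round up: n = 12

Answer: n = 12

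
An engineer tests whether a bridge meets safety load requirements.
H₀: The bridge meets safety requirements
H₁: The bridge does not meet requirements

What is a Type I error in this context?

Type I error: rejecting H₀ when it is actually true (false positive).
Type II error: failing to reject H₀ when H₁ is actually true (false negative).

Answer: Unnecessarily closing a safe bridge for repairs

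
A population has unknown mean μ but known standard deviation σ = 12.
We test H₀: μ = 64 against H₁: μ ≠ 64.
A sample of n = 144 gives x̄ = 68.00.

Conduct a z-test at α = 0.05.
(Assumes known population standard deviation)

Standard error: SE = σ/√n = 12/√144 = 1.0000
z-statistic: z = (x̄ - μ₀)/SE = (68.00 - 64)/1.0000 = 4.0000
Critical value: ±1.960
p-value = 0.0001
Decision: reject H₀

Answer: z = 4.0000, reject H₀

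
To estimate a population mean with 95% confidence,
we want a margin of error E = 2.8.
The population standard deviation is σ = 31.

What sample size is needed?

z_0.025 = 1.960
n = (z×σ/E)² = (1.960×31/2.8)²
n = 470.8900
Round up: n = 471

Answer: n = 471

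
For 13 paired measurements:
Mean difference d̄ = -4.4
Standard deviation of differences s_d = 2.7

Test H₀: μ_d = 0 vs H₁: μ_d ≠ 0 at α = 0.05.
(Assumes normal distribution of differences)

Answer: t = -5.8761, reject H₀

Derivation:
df = n - 1 = 12
SE = s_d/√n = 2.7/√13 = 0.7488
t = d̄/SE = -4.4/0.7488 = -5.8761
Critical value: t_{0.025,12} = ±2.179
p-value ≈ 0.0001
Decision: reject H₀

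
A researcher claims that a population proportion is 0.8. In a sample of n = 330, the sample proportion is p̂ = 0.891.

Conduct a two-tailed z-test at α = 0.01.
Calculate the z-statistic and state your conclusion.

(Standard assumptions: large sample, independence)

Answer: z = 4.1328, reject H₀

Derivation:
H₀: p = 0.8, H₁: p ≠ 0.8
Standard error: SE = √(p₀(1-p₀)/n) = √(0.8×0.2/330) = 0.022019
z-statistic: z = (p̂ - p₀)/SE = (0.891 - 0.8)/0.022019 = 4.1328
Critical value: z_0.005 = ±2.576
p-value < 0.0001
Decision: reject H₀ at α = 0.01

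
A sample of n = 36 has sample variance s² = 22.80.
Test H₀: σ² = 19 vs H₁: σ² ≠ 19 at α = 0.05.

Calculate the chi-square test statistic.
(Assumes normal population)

Answer: χ² = 42.0000, fail to reject H₀

Derivation:
df = n - 1 = 35
χ² = (n-1)s²/σ₀² = 35×22.80/19 = 42.0000
Critical values: χ²_{0.975,35} = 20.569, χ²_{0.025,35} = 53.203
Rejection region: χ² < 20.569 or χ² > 53.203
Decision: fail to reject H₀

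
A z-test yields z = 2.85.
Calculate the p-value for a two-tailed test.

Answer: p-value ≈ 0.0044

Derivation:
For z = 2.85:
p = 2×P(Z > |2.85|) = 2×(1 - Φ(2.85)) = 0.0044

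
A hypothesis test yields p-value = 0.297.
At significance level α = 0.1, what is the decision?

Answer: fail to reject H₀

Derivation:
Compare p-value to α:
0.297 ≥ 0.1
Decision: fail to reject H₀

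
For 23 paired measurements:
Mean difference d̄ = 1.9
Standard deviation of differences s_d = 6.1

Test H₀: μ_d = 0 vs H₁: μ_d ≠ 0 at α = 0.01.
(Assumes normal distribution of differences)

Answer: t = 1.4938, fail to reject H₀

Derivation:
df = n - 1 = 22
SE = s_d/√n = 6.1/√23 = 1.2719
t = d̄/SE = 1.9/1.2719 = 1.4938
Critical value: t_{0.005,22} = ±2.819
p-value ≈ 0.1494
Decision: fail to reject H₀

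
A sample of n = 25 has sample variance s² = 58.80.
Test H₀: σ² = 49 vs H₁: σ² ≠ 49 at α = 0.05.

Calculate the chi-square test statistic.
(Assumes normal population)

df = n - 1 = 24
χ² = (n-1)s²/σ₀² = 24×58.80/49 = 28.8000
Critical values: χ²_{0.975,24} = 12.401, χ²_{0.025,24} = 39.364
Rejection region: χ² < 12.401 or χ² > 39.364
Decision: fail to reject H₀

Answer: χ² = 28.8000, fail to reject H₀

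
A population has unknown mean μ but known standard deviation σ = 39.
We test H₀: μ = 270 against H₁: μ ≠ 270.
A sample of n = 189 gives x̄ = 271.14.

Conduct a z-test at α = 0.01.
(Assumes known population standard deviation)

Standard error: SE = σ/√n = 39/√189 = 2.8368
z-statistic: z = (x̄ - μ₀)/SE = (271.14 - 270)/2.8368 = 0.4019
Critical value: ±2.576
p-value = 0.6878
Decision: fail to reject H₀

Answer: z = 0.4019, fail to reject H₀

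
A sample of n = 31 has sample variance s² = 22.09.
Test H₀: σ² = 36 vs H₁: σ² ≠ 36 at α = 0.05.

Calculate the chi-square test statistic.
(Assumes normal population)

df = n - 1 = 30
χ² = (n-1)s²/σ₀² = 30×22.09/36 = 18.4083
Critical values: χ²_{0.975,30} = 16.791, χ²_{0.025,30} = 46.979
Rejection region: χ² < 16.791 or χ² > 46.979
Decision: fail to reject H₀

Answer: χ² = 18.4083, fail to reject H₀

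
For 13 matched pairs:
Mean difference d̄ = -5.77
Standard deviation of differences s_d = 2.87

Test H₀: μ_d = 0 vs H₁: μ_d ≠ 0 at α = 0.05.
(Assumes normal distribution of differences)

Answer: t = -7.2487, reject H₀

Derivation:
df = n - 1 = 12
SE = s_d/√n = 2.87/√13 = 0.7960
t = d̄/SE = -5.77/0.7960 = -7.2487
Critical value: t_{0.025,12} = ±2.179
p-value < 0.0001
Decision: reject H₀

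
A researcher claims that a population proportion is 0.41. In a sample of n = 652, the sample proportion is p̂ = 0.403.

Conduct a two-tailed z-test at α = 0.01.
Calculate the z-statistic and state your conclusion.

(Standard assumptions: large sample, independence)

Answer: z = -0.3634, fail to reject H₀

Derivation:
H₀: p = 0.41, H₁: p ≠ 0.41
Standard error: SE = √(p₀(1-p₀)/n) = √(0.41×0.59/652) = 0.019262
z-statistic: z = (p̂ - p₀)/SE = (0.403 - 0.41)/0.019262 = -0.3634
Critical value: z_0.005 = ±2.576
p-value = 0.7163
Decision: fail to reject H₀ at α = 0.01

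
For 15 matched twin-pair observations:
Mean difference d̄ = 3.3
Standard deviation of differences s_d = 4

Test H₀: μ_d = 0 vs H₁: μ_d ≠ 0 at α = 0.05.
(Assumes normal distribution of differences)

Answer: t = 3.1952, reject H₀

Derivation:
df = n - 1 = 14
SE = s_d/√n = 4/√15 = 1.0328
t = d̄/SE = 3.3/1.0328 = 3.1952
Critical value: t_{0.025,14} = ±2.145
p-value ≈ 0.0065
Decision: reject H₀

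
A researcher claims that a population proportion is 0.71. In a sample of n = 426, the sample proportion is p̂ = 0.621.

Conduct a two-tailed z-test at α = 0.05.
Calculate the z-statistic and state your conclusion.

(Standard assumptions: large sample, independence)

Answer: z = -4.0482, reject H₀

Derivation:
H₀: p = 0.71, H₁: p ≠ 0.71
Standard error: SE = √(p₀(1-p₀)/n) = √(0.71×0.29/426) = 0.021985
z-statistic: z = (p̂ - p₀)/SE = (0.621 - 0.71)/0.021985 = -4.0482
Critical value: z_0.025 = ±1.960
p-value = 0.0001
Decision: reject H₀ at α = 0.05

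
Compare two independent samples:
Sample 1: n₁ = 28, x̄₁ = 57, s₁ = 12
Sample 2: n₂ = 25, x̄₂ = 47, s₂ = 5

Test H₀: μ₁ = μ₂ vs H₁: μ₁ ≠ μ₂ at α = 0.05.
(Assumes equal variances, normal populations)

Pooled variance: s²_p = [27×12² + 24×5²]/(51) = 88.0000
s_p = 9.3808
SE = s_p×√(1/n₁ + 1/n₂) = 9.3808×√(1/28 + 1/25) = 2.5812
t = (x̄₁ - x̄₂)/SE = (57 - 47)/2.5812 = 3.8742
df = 51, t-critical = ±2.008
Decision: reject H₀

Answer: t = 3.8742, reject H₀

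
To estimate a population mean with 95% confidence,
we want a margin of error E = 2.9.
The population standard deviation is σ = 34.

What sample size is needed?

z_0.025 = 1.960
n = (z×σ/E)² = (1.960×34/2.9)²
n = 528.0487
Round up: n = 529

Answer: n = 529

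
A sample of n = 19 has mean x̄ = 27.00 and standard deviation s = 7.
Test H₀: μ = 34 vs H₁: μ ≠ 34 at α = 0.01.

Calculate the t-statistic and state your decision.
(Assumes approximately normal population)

Answer: t = -4.3589, reject H₀

Derivation:
df = n - 1 = 18
SE = s/√n = 7/√19 = 1.6059
t = (x̄ - μ₀)/SE = (27.00 - 34)/1.6059 = -4.3589
Critical value: t_{0.005,18} = ±2.878
p-value ≈ 0.0004
Decision: reject H₀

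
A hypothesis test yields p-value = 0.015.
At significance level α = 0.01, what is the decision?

Compare p-value to α:
0.015 ≥ 0.01
Decision: fail to reject H₀

Answer: fail to reject H₀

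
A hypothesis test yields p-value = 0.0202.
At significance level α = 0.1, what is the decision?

Answer: reject H₀

Derivation:
Compare p-value to α:
0.0202 < 0.1
Decision: reject H₀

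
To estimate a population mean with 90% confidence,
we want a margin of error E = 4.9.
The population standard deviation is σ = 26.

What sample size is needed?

z_0.05 = 1.645
n = (z×σ/E)² = (1.645×26/4.9)²
n = 76.1880
Round up: n = 77

Answer: n = 77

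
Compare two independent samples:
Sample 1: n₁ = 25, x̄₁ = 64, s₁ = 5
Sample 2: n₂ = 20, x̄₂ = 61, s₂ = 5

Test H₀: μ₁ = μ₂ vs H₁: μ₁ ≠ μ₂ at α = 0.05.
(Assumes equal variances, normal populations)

Answer: t = 2.0000, fail to reject H₀

Derivation:
Pooled variance: s²_p = [24×5² + 19×5²]/(43) = 25.0000
s_p = 5.0000
SE = s_p×√(1/n₁ + 1/n₂) = 5.0000×√(1/25 + 1/20) = 1.5000
t = (x̄₁ - x̄₂)/SE = (64 - 61)/1.5000 = 2.0000
df = 43, t-critical = ±2.017
Decision: fail to reject H₀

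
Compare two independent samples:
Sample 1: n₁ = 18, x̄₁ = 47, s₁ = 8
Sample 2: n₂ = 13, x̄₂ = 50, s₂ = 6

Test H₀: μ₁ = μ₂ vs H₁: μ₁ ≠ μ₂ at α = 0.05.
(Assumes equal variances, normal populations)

Answer: t = -1.1385, fail to reject H₀

Derivation:
Pooled variance: s²_p = [17×8² + 12×6²]/(29) = 52.4138
s_p = 7.2397
SE = s_p×√(1/n₁ + 1/n₂) = 7.2397×√(1/18 + 1/13) = 2.6351
t = (x̄₁ - x̄₂)/SE = (47 - 50)/2.6351 = -1.1385
df = 29, t-critical = ±2.045
Decision: fail to reject H₀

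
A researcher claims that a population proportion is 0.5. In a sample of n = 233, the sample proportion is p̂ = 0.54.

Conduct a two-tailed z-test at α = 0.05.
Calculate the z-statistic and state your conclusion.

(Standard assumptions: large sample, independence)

H₀: p = 0.5, H₁: p ≠ 0.5
Standard error: SE = √(p₀(1-p₀)/n) = √(0.5×0.5/233) = 0.032756
z-statistic: z = (p̂ - p₀)/SE = (0.54 - 0.5)/0.032756 = 1.2212
Critical value: z_0.025 = ±1.960
p-value = 0.2220
Decision: fail to reject H₀ at α = 0.05

Answer: z = 1.2212, fail to reject H₀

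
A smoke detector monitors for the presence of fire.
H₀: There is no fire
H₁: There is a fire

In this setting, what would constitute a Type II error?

A Type I error (probability α) occurs when we reject a true H₀.
A Type II error (probability β) occurs when we fail to reject a false H₀.

Answer: The alarm fails to sound when there actually is a fire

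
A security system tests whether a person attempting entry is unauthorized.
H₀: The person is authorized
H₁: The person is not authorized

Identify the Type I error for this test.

Type I error (α): Rejecting H₀ when H₀ is true
Type II error (β): Failing to reject H₀ when H₁ is true

Answer: Denying entry to an authorized person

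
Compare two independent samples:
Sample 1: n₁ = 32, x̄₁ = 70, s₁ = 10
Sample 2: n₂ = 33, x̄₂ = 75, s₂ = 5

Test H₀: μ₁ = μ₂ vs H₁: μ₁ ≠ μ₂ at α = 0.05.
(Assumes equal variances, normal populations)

Pooled variance: s²_p = [31×10² + 32×5²]/(63) = 61.9048
s_p = 7.8680
SE = s_p×√(1/n₁ + 1/n₂) = 7.8680×√(1/32 + 1/33) = 1.9520
t = (x̄₁ - x̄₂)/SE = (70 - 75)/1.9520 = -2.5615
df = 63, t-critical = ±1.998
Decision: reject H₀

Answer: t = -2.5615, reject H₀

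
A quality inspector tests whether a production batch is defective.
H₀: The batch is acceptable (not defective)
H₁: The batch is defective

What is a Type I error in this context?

Type I error (α): Rejecting H₀ when H₀ is true
Type II error (β): Failing to reject H₀ when H₁ is true

Answer: Rejecting an acceptable batch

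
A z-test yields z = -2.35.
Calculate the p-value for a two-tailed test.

For z = -2.35:
p = 2×P(Z > |-2.35|) = 2×(1 - Φ(2.35)) = 0.0188

Answer: p-value ≈ 0.0188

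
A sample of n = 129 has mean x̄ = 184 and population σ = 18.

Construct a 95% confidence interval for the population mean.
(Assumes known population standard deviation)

Answer: (180.8938, 187.1062)

Derivation:
Confidence level: 95%, α = 0.05
z_0.025 = 1.960
SE = σ/√n = 18/√129 = 1.5848
Margin of error = 1.960 × 1.5848 = 3.1062
CI: x̄ ± margin = 184 ± 3.1062
CI: (180.8938, 187.1062)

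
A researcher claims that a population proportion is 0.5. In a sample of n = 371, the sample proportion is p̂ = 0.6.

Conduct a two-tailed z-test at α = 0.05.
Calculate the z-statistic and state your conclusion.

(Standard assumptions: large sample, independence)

Answer: z = 3.8522, reject H₀

Derivation:
H₀: p = 0.5, H₁: p ≠ 0.5
Standard error: SE = √(p₀(1-p₀)/n) = √(0.5×0.5/371) = 0.025959
z-statistic: z = (p̂ - p₀)/SE = (0.6 - 0.5)/0.025959 = 3.8522
Critical value: z_0.025 = ±1.960
p-value = 0.0001
Decision: reject H₀ at α = 0.05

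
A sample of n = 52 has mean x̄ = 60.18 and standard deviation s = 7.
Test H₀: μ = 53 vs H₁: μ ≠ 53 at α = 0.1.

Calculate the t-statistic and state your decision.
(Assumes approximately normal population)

Answer: t = 7.3967, reject H₀

Derivation:
df = n - 1 = 51
SE = s/√n = 7/√52 = 0.9707
t = (x̄ - μ₀)/SE = (60.18 - 53)/0.9707 = 7.3967
Critical value: t_{0.05,51} = ±1.675
p-value < 0.0001
Decision: reject H₀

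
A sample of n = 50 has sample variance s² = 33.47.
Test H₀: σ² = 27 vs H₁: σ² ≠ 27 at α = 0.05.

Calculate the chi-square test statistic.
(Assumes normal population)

Answer: χ² = 60.7419, fail to reject H₀

Derivation:
df = n - 1 = 49
χ² = (n-1)s²/σ₀² = 49×33.47/27 = 60.7419
Critical values: χ²_{0.975,49} = 31.555, χ²_{0.025,49} = 70.222
Rejection region: χ² < 31.555 or χ² > 70.222
Decision: fail to reject H₀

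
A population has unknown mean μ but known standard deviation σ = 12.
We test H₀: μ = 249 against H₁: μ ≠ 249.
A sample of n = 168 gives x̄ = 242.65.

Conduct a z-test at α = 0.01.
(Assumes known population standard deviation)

Standard error: SE = σ/√n = 12/√168 = 0.9258
z-statistic: z = (x̄ - μ₀)/SE = (242.65 - 249)/0.9258 = -6.8589
Critical value: ±2.576
p-value < 0.0001
Decision: reject H₀

Answer: z = -6.8589, reject H₀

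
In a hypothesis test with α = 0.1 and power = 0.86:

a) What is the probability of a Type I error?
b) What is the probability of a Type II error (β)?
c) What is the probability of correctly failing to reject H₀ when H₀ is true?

a) Type I error probability = α = 0.1
b) Power = P(reject H₀ | H₁ true) = 1 - β = 0.86, so Type II error probability = β = 1 - Power = 0.14
c) P(fail to reject H₀ | H₀ true) = 1 - α = 0.9

Answer: a) 0.1, b) 0.14, c) 0.9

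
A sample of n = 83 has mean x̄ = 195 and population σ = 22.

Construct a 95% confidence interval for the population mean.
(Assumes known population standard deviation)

Answer: (190.2670, 199.7330)

Derivation:
Confidence level: 95%, α = 0.05
z_0.025 = 1.960
SE = σ/√n = 22/√83 = 2.4148
Margin of error = 1.960 × 2.4148 = 4.7330
CI: x̄ ± margin = 195 ± 4.7330
CI: (190.2670, 199.7330)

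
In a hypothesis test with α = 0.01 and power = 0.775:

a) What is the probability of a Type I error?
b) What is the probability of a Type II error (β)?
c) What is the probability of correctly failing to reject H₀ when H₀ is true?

a) Type I error probability = α = 0.01
b) Power = P(reject H₀ | H₁ true) = 1 - β = 0.775, so Type II error probability = β = 1 - Power = 0.225
c) P(fail to reject H₀ | H₀ true) = 1 - α = 0.99

Answer: a) 0.01, b) 0.225, c) 0.99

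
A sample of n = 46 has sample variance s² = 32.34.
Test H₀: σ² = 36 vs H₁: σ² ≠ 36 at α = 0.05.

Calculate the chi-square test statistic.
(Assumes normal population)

Answer: χ² = 40.4250, fail to reject H₀

Derivation:
df = n - 1 = 45
χ² = (n-1)s²/σ₀² = 45×32.34/36 = 40.4250
Critical values: χ²_{0.975,45} = 28.366, χ²_{0.025,45} = 65.410
Rejection region: χ² < 28.366 or χ² > 65.410
Decision: fail to reject H₀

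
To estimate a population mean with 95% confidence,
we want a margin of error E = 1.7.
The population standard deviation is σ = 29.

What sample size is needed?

z_0.025 = 1.960
n = (z×σ/E)² = (1.960×29/1.7)²
n = 1117.9189
Round up: n = 1118

Answer: n = 1118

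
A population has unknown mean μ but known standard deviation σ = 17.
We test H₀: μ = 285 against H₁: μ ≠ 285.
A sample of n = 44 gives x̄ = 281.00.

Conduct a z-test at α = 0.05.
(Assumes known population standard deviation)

Standard error: SE = σ/√n = 17/√44 = 2.5628
z-statistic: z = (x̄ - μ₀)/SE = (281.00 - 285)/2.5628 = -1.5608
Critical value: ±1.960
p-value = 0.1186
Decision: fail to reject H₀

Answer: z = -1.5608, fail to reject H₀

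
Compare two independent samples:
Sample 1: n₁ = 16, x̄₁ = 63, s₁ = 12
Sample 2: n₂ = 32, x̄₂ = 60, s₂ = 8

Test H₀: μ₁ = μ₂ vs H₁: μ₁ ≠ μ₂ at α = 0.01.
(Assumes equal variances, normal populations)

Pooled variance: s²_p = [15×12² + 31×8²]/(46) = 90.0870
s_p = 9.4914
SE = s_p×√(1/n₁ + 1/n₂) = 9.4914×√(1/16 + 1/32) = 2.9061
t = (x̄₁ - x̄₂)/SE = (63 - 60)/2.9061 = 1.0323
df = 46, t-critical = ±2.687
Decision: fail to reject H₀

Answer: t = 1.0323, fail to reject H₀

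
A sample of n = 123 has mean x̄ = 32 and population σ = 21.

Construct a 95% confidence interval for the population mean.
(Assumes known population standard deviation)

Answer: (28.2887, 35.7113)

Derivation:
Confidence level: 95%, α = 0.05
z_0.025 = 1.960
SE = σ/√n = 21/√123 = 1.8935
Margin of error = 1.960 × 1.8935 = 3.7113
CI: x̄ ± margin = 32 ± 3.7113
CI: (28.2887, 35.7113)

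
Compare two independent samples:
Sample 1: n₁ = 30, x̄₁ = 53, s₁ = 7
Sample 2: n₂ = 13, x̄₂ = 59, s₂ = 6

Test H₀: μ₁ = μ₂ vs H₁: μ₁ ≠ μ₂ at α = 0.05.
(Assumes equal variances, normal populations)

Pooled variance: s²_p = [29×7² + 12×6²]/(41) = 45.1951
s_p = 6.7227
SE = s_p×√(1/n₁ + 1/n₂) = 6.7227×√(1/30 + 1/13) = 2.2323
t = (x̄₁ - x̄₂)/SE = (53 - 59)/2.2323 = -2.6878
df = 41, t-critical = ±2.020
Decision: reject H₀

Answer: t = -2.6878, reject H₀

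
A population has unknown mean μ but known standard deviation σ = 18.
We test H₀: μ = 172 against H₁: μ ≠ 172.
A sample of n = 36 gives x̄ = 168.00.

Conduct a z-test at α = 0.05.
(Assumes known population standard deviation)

Standard error: SE = σ/√n = 18/√36 = 3.0000
z-statistic: z = (x̄ - μ₀)/SE = (168.00 - 172)/3.0000 = -1.3333
Critical value: ±1.960
p-value = 0.1824
Decision: fail to reject H₀

Answer: z = -1.3333, fail to reject H₀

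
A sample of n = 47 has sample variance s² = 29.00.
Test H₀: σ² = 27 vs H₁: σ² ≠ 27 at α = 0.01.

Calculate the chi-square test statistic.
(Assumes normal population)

Answer: χ² = 49.4074, fail to reject H₀

Derivation:
df = n - 1 = 46
χ² = (n-1)s²/σ₀² = 46×29.00/27 = 49.4074
Critical values: χ²_{0.995,46} = 25.041, χ²_{0.005,46} = 74.437
Rejection region: χ² < 25.041 or χ² > 74.437
Decision: fail to reject H₀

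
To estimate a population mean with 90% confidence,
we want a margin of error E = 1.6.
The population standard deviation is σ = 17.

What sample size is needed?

Answer: n = 306

Derivation:
z_0.05 = 1.645
n = (z×σ/E)² = (1.645×17/1.6)²
n = 305.4849
Round up: n = 306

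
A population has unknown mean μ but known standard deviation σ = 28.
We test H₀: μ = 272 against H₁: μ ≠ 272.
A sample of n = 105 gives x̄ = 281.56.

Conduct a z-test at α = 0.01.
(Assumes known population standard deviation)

Answer: z = 3.4986, reject H₀

Derivation:
Standard error: SE = σ/√n = 28/√105 = 2.7325
z-statistic: z = (x̄ - μ₀)/SE = (281.56 - 272)/2.7325 = 3.4986
Critical value: ±2.576
p-value = 0.0005
Decision: reject H₀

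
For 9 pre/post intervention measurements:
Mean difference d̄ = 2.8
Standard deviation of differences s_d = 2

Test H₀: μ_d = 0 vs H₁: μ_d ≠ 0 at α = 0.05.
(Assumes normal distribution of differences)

df = n - 1 = 8
SE = s_d/√n = 2/√9 = 0.6667
t = d̄/SE = 2.8/0.6667 = 4.1998
Critical value: t_{0.025,8} = ±2.306
p-value ≈ 0.0030
Decision: reject H₀

Answer: t = 4.1998, reject H₀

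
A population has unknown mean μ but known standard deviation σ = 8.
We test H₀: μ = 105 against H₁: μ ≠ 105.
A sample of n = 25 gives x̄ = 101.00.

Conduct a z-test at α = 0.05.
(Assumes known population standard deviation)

Standard error: SE = σ/√n = 8/√25 = 1.6000
z-statistic: z = (x̄ - μ₀)/SE = (101.00 - 105)/1.6000 = -2.5000
Critical value: ±1.960
p-value = 0.0124
Decision: reject H₀

Answer: z = -2.5000, reject H₀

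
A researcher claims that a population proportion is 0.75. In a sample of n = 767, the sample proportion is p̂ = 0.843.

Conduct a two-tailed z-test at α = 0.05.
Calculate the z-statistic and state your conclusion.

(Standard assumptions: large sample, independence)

Answer: z = 5.9482, reject H₀

Derivation:
H₀: p = 0.75, H₁: p ≠ 0.75
Standard error: SE = √(p₀(1-p₀)/n) = √(0.75×0.25/767) = 0.015635
z-statistic: z = (p̂ - p₀)/SE = (0.843 - 0.75)/0.015635 = 5.9482
Critical value: z_0.025 = ±1.960
p-value < 0.0001
Decision: reject H₀ at α = 0.05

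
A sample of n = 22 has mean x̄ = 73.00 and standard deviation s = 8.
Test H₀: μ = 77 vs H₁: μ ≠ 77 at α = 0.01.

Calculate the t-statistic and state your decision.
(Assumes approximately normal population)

df = n - 1 = 21
SE = s/√n = 8/√22 = 1.7056
t = (x̄ - μ₀)/SE = (73.00 - 77)/1.7056 = -2.3452
Critical value: t_{0.005,21} = ±2.831
p-value ≈ 0.0289
Decision: fail to reject H₀

Answer: t = -2.3452, fail to reject H₀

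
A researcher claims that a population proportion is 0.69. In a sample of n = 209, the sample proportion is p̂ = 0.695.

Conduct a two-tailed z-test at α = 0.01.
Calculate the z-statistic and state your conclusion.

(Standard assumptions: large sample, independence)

H₀: p = 0.69, H₁: p ≠ 0.69
Standard error: SE = √(p₀(1-p₀)/n) = √(0.69×0.31/209) = 0.031991
z-statistic: z = (p̂ - p₀)/SE = (0.695 - 0.69)/0.031991 = 0.1563
Critical value: z_0.005 = ±2.576
p-value = 0.8758
Decision: fail to reject H₀ at α = 0.01

Answer: z = 0.1563, fail to reject H₀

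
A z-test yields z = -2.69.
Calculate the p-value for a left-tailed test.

Answer: p-value ≈ 0.0036

Derivation:
For z = -2.69:
p = P(Z < -2.69) = Φ(-2.69) = 0.0036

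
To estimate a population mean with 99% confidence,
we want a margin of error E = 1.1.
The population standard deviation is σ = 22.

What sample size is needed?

Answer: n = 2655

Derivation:
z_0.005 = 2.576
n = (z×σ/E)² = (2.576×22/1.1)²
n = 2654.3104
Round up: n = 2655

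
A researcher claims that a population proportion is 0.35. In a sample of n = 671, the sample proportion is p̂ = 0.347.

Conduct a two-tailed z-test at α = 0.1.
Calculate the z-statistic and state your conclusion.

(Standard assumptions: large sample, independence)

H₀: p = 0.35, H₁: p ≠ 0.35
Standard error: SE = √(p₀(1-p₀)/n) = √(0.35×0.65/671) = 0.018413
z-statistic: z = (p̂ - p₀)/SE = (0.347 - 0.35)/0.018413 = -0.1629
Critical value: z_0.05 = ±1.645
p-value = 0.8706
Decision: fail to reject H₀ at α = 0.1

Answer: z = -0.1629, fail to reject H₀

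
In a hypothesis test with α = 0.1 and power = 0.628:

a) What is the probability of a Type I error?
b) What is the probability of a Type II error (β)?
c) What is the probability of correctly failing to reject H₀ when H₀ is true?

a) Type I error probability = α = 0.1
b) Power = P(reject H₀ | H₁ true) = 1 - β = 0.628, so Type II error probability = β = 1 - Power = 0.372
c) P(fail to reject H₀ | H₀ true) = 1 - α = 0.9

Answer: a) 0.1, b) 0.372, c) 0.9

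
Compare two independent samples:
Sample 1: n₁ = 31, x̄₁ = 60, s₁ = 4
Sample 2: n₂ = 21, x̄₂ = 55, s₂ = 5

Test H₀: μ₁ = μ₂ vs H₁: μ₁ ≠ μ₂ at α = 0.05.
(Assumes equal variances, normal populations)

Answer: t = 3.9962, reject H₀

Derivation:
Pooled variance: s²_p = [30×4² + 20×5²]/(50) = 19.6000
s_p = 4.4272
SE = s_p×√(1/n₁ + 1/n₂) = 4.4272×√(1/31 + 1/21) = 1.2512
t = (x̄₁ - x̄₂)/SE = (60 - 55)/1.2512 = 3.9962
df = 50, t-critical = ±2.009
Decision: reject H₀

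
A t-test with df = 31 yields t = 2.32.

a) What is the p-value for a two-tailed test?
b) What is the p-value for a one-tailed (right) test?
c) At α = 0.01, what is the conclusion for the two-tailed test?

Using t-distribution with df = 31:
a) Two-tailed: p = 2×P(T > 2.32) = 0.0271
b) One-tailed: p = P(T > 2.32) = 0.0135
c) 0.0271 ≥ 0.01, fail to reject H₀

Answer: a) 0.0271, b) 0.0135, c) fail to reject H₀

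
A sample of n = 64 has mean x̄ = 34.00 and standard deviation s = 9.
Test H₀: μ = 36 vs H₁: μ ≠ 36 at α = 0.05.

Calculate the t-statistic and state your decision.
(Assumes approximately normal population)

Answer: t = -1.7778, fail to reject H₀

Derivation:
df = n - 1 = 63
SE = s/√n = 9/√64 = 1.1250
t = (x̄ - μ₀)/SE = (34.00 - 36)/1.1250 = -1.7778
Critical value: t_{0.025,63} = ±1.998
p-value ≈ 0.0803
Decision: fail to reject H₀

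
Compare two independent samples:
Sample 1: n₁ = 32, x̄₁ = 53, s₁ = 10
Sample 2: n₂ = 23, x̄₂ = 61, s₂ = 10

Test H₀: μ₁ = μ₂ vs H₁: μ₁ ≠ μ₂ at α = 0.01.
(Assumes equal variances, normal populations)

Pooled variance: s²_p = [31×10² + 22×10²]/(53) = 100.0000
s_p = 10.0000
SE = s_p×√(1/n₁ + 1/n₂) = 10.0000×√(1/32 + 1/23) = 2.7336
t = (x̄₁ - x̄₂)/SE = (53 - 61)/2.7336 = -2.9265
df = 53, t-critical = ±2.672
Decision: reject H₀

Answer: t = -2.9265, reject H₀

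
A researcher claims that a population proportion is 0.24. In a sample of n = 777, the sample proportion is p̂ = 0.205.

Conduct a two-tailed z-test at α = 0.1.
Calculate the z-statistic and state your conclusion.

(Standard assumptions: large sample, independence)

H₀: p = 0.24, H₁: p ≠ 0.24
Standard error: SE = √(p₀(1-p₀)/n) = √(0.24×0.76/777) = 0.015322
z-statistic: z = (p̂ - p₀)/SE = (0.205 - 0.24)/0.015322 = -2.2843
Critical value: z_0.05 = ±1.645
p-value = 0.0224
Decision: reject H₀ at α = 0.1

Answer: z = -2.2843, reject H₀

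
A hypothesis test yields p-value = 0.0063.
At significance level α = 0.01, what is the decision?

Answer: reject H₀

Derivation:
Compare p-value to α:
0.0063 < 0.01
Decision: reject H₀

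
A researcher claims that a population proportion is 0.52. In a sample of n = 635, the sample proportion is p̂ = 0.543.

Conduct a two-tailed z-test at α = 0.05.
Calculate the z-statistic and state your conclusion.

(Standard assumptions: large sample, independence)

Answer: z = 1.1601, fail to reject H₀

Derivation:
H₀: p = 0.52, H₁: p ≠ 0.52
Standard error: SE = √(p₀(1-p₀)/n) = √(0.52×0.48/635) = 0.019826
z-statistic: z = (p̂ - p₀)/SE = (0.543 - 0.52)/0.019826 = 1.1601
Critical value: z_0.025 = ±1.960
p-value = 0.2460
Decision: fail to reject H₀ at α = 0.05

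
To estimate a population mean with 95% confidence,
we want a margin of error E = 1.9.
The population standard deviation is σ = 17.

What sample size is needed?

z_0.025 = 1.960
n = (z×σ/E)² = (1.960×17/1.9)²
n = 307.5408
Round up: n = 308

Answer: n = 308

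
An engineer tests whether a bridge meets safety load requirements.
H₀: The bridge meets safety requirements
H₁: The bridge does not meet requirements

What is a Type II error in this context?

Answer: Declaring an unsafe bridge to be safe

Derivation:
A Type I error (probability α) occurs when we reject a true H₀.
A Type II error (probability β) occurs when we fail to reject a false H₀.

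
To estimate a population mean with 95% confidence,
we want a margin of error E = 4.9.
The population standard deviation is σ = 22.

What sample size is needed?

Answer: n = 78

Derivation:
z_0.025 = 1.960
n = (z×σ/E)² = (1.960×22/4.9)²
n = 77.4400
Round up: n = 78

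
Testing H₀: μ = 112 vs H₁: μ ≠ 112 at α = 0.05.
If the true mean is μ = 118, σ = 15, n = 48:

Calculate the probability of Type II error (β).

Answer: β ≈ 0.2086

Derivation:
SE = σ/√n = 15/√48 = 2.1651
Critical values: μ₀ ± z_0.025×SE = 112 ± 1.960×2.1651
Acceptance region: (107.7564, 116.2436)
Under H₁ (μ = 118): z_high = (116.2436 - 118)/2.1651 = -0.8112, z_low = (107.7564 - 118)/2.1651 = -4.7312
β = P(not reject | H₁) = Φ(-0.8112) - Φ(-4.7312) ≈ 0.2086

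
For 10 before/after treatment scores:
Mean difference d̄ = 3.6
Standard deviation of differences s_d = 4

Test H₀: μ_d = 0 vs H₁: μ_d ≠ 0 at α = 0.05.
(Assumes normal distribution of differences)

Answer: t = 2.8461, reject H₀

Derivation:
df = n - 1 = 9
SE = s_d/√n = 4/√10 = 1.2649
t = d̄/SE = 3.6/1.2649 = 2.8461
Critical value: t_{0.025,9} = ±2.262
p-value ≈ 0.0192
Decision: reject H₀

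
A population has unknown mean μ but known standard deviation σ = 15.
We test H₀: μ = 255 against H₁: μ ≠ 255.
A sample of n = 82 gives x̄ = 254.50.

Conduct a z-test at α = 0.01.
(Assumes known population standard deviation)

Answer: z = -0.3018, fail to reject H₀

Derivation:
Standard error: SE = σ/√n = 15/√82 = 1.6565
z-statistic: z = (x̄ - μ₀)/SE = (254.50 - 255)/1.6565 = -0.3018
Critical value: ±2.576
p-value = 0.7628
Decision: fail to reject H₀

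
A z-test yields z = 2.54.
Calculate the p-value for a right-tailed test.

For z = 2.54:
p = P(Z > 2.54) = 1 - Φ(2.54) = 0.0055

Answer: p-value ≈ 0.0055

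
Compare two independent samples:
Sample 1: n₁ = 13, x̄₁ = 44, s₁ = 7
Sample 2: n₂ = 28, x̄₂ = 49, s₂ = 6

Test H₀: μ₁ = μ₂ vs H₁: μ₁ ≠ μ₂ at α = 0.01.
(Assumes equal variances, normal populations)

Pooled variance: s²_p = [12×7² + 27×6²]/(39) = 40.0000
s_p = 6.3246
SE = s_p×√(1/n₁ + 1/n₂) = 6.3246×√(1/13 + 1/28) = 2.1226
t = (x̄₁ - x̄₂)/SE = (44 - 49)/2.1226 = -2.3556
df = 39, t-critical = ±2.708
Decision: fail to reject H₀

Answer: t = -2.3556, fail to reject H₀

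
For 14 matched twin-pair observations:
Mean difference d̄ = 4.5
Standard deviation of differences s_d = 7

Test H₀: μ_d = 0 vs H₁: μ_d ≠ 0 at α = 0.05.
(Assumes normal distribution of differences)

df = n - 1 = 13
SE = s_d/√n = 7/√14 = 1.8708
t = d̄/SE = 4.5/1.8708 = 2.4054
Critical value: t_{0.025,13} = ±2.160
p-value ≈ 0.0318
Decision: reject H₀

Answer: t = 2.4054, reject H₀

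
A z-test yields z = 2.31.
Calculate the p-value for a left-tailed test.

For z = 2.31:
p = P(Z < 2.31) = Φ(2.31) = 0.9896

Answer: p-value ≈ 0.9896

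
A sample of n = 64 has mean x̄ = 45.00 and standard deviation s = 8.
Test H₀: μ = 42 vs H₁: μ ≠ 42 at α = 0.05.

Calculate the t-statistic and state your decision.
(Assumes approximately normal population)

Answer: t = 3.0000, reject H₀

Derivation:
df = n - 1 = 63
SE = s/√n = 8/√64 = 1.0000
t = (x̄ - μ₀)/SE = (45.00 - 42)/1.0000 = 3.0000
Critical value: t_{0.025,63} = ±1.998
p-value ≈ 0.0039
Decision: reject H₀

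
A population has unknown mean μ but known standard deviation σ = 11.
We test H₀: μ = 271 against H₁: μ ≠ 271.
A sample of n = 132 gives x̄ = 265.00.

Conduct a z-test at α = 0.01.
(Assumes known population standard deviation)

Answer: z = -6.2670, reject H₀

Derivation:
Standard error: SE = σ/√n = 11/√132 = 0.9574
z-statistic: z = (x̄ - μ₀)/SE = (265.00 - 271)/0.9574 = -6.2670
Critical value: ±2.576
p-value < 0.0001
Decision: reject H₀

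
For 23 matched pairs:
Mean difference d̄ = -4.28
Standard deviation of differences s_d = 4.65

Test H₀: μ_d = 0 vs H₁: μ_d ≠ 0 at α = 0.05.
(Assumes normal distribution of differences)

df = n - 1 = 22
SE = s_d/√n = 4.65/√23 = 0.9696
t = d̄/SE = -4.28/0.9696 = -4.4142
Critical value: t_{0.025,22} = ±2.074
p-value ≈ 0.0002
Decision: reject H₀

Answer: t = -4.4142, reject H₀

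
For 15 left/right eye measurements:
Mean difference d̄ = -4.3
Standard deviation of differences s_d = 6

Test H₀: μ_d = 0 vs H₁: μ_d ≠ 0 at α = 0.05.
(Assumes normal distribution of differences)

df = n - 1 = 14
SE = s_d/√n = 6/√15 = 1.5492
t = d̄/SE = -4.3/1.5492 = -2.7756
Critical value: t_{0.025,14} = ±2.145
p-value ≈ 0.0149
Decision: reject H₀

Answer: t = -2.7756, reject H₀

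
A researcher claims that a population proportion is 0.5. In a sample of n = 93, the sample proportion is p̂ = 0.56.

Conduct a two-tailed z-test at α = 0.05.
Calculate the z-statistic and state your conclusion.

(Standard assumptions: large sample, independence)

Answer: z = 1.1572, fail to reject H₀

Derivation:
H₀: p = 0.5, H₁: p ≠ 0.5
Standard error: SE = √(p₀(1-p₀)/n) = √(0.5×0.5/93) = 0.051848
z-statistic: z = (p̂ - p₀)/SE = (0.56 - 0.5)/0.051848 = 1.1572
Critical value: z_0.025 = ±1.960
p-value = 0.2472
Decision: fail to reject H₀ at α = 0.05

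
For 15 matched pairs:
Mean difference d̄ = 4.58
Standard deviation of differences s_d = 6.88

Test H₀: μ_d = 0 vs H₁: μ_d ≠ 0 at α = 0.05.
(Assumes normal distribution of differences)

df = n - 1 = 14
SE = s_d/√n = 6.88/√15 = 1.7764
t = d̄/SE = 4.58/1.7764 = 2.5782
Critical value: t_{0.025,14} = ±2.145
p-value ≈ 0.0219
Decision: reject H₀

Answer: t = 2.5782, reject H₀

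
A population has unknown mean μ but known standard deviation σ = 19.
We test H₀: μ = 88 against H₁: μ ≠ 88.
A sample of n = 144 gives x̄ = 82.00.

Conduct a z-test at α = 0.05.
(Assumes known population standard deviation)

Answer: z = -3.7896, reject H₀

Derivation:
Standard error: SE = σ/√n = 19/√144 = 1.5833
z-statistic: z = (x̄ - μ₀)/SE = (82.00 - 88)/1.5833 = -3.7896
Critical value: ±1.960
p-value = 0.0002
Decision: reject H₀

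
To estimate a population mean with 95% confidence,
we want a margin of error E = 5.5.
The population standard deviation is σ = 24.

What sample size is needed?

z_0.025 = 1.960
n = (z×σ/E)² = (1.960×24/5.5)²
n = 73.1491
Round up: n = 74

Answer: n = 74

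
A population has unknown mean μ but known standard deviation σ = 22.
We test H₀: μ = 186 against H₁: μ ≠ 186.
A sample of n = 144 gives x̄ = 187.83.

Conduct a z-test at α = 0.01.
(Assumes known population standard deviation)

Standard error: SE = σ/√n = 22/√144 = 1.8333
z-statistic: z = (x̄ - μ₀)/SE = (187.83 - 186)/1.8333 = 0.9982
Critical value: ±2.576
p-value = 0.3182
Decision: fail to reject H₀

Answer: z = 0.9982, fail to reject H₀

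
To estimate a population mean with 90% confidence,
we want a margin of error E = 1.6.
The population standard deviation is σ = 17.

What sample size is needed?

z_0.05 = 1.645
n = (z×σ/E)² = (1.645×17/1.6)²
n = 305.4849
Round up: n = 306

Answer: n = 306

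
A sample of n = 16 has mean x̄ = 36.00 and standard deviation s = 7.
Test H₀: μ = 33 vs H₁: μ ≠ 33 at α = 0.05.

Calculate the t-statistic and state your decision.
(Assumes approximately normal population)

df = n - 1 = 15
SE = s/√n = 7/√16 = 1.7500
t = (x̄ - μ₀)/SE = (36.00 - 33)/1.7500 = 1.7143
Critical value: t_{0.025,15} = ±2.131
p-value ≈ 0.1071
Decision: fail to reject H₀

Answer: t = 1.7143, fail to reject H₀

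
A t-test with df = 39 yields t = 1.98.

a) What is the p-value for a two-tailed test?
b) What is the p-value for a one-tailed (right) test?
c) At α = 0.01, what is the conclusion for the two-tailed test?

Using t-distribution with df = 39:
a) Two-tailed: p = 2×P(T > 1.98) = 0.0548
b) One-tailed: p = P(T > 1.98) = 0.0274
c) 0.0548 ≥ 0.01, fail to reject H₀

Answer: a) 0.0548, b) 0.0274, c) fail to reject H₀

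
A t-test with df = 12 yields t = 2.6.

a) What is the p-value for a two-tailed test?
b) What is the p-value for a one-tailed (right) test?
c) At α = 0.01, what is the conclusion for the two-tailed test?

Using t-distribution with df = 12:
a) Two-tailed: p = 2×P(T > 2.6) = 0.0232
b) One-tailed: p = P(T > 2.6) = 0.0116
c) 0.0232 ≥ 0.01, fail to reject H₀

Answer: a) 0.0232, b) 0.0116, c) fail to reject H₀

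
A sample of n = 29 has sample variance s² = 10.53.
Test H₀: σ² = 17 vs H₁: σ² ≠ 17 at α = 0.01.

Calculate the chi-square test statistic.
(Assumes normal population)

df = n - 1 = 28
χ² = (n-1)s²/σ₀² = 28×10.53/17 = 17.3435
Critical values: χ²_{0.995,28} = 12.461, χ²_{0.005,28} = 50.993
Rejection region: χ² < 12.461 or χ² > 50.993
Decision: fail to reject H₀

Answer: χ² = 17.3435, fail to reject H₀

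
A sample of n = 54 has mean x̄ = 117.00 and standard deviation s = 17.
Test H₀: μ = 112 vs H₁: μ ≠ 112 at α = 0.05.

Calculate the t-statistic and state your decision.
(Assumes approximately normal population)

df = n - 1 = 53
SE = s/√n = 17/√54 = 2.3134
t = (x̄ - μ₀)/SE = (117.00 - 112)/2.3134 = 2.1613
Critical value: t_{0.025,53} = ±2.006
p-value ≈ 0.0352
Decision: reject H₀

Answer: t = 2.1613, reject H₀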